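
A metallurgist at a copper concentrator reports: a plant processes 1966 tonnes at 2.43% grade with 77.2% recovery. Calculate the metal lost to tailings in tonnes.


10.8924 tonnes

Total metal in feed:
= 1966 * 2.43 / 100 = 47.7738 tonnes
Metal recovered:
= 47.7738 * 77.2 / 100 = 36.8813736 tonnes
Metal lost to tailings:
= 47.7738 - 36.8813736
= 10.8924 tonnes


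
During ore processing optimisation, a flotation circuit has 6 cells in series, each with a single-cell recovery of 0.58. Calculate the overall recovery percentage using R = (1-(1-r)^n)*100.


99.4511%

Complement of single-cell recovery:
1 - r = 1 - 0.58 = 0.42
Raise to power n:
(1 - r)^6 = 0.42^6 = 0.005489031744
Overall recovery:
R = (1 - 0.005489031744) * 100
= 99.4511%


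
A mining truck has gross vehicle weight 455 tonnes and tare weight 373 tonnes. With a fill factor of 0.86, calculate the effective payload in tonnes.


Maximum payload = gross - tare
= 455 - 373 = 82 tonnes
Effective payload = max payload * fill factor
= 82 * 0.86
= 70.52 tonnes

70.52 tonnes


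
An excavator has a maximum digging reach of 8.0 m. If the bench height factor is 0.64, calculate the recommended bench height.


5.12 m

Bench height = reach * factor
= 8.0 * 0.64
= 5.12 m


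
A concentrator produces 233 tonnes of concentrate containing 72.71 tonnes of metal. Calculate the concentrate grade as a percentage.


Grade = (metal in concentrate / concentrate mass) * 100
= (72.71 / 233) * 100
= 0.3120600858 * 100
= 31.206%

31.206%


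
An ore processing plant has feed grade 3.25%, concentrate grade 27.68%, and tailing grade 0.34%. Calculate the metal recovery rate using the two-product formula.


90.652%

Using the two-product formula:
R = 100 * c * (f - t) / (f * (c - t))
Numerator = 100 * 27.68 * (3.25 - 0.34)
= 100 * 27.68 * 2.91
= 8054.88
Denominator = 3.25 * (27.68 - 0.34)
= 3.25 * 27.34
= 88.855
R = 8054.88 / 88.855
= 90.652%


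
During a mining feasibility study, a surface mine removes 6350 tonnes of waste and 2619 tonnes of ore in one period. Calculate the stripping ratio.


Stripping ratio = waste tonnage / ore tonnage
= 6350 / 2619
= 2.4246

2.4246


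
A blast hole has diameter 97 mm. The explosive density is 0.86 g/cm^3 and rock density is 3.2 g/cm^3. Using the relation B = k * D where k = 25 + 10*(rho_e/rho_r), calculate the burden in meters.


First, compute k:
rho_e / rho_r = 0.86 / 3.2 = 0.26875
k = 25 + 10 * 0.26875 = 27.6875
Then, compute burden:
B = k * D / 1000 = 27.6875 * 97 / 1000
= 2685.6875 / 1000
= 2.6857 m

2.6857 m


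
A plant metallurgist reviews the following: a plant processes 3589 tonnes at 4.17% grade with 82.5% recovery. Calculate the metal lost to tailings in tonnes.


Total metal in feed:
= 3589 * 4.17 / 100 = 149.6613 tonnes
Metal recovered:
= 149.6613 * 82.5 / 100 = 123.4705725 tonnes
Metal lost to tailings:
= 149.6613 - 123.4705725
= 26.1907 tonnes

26.1907 tonnes


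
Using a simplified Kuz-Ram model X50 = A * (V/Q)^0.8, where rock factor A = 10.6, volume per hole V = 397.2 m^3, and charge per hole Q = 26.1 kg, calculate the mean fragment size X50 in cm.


Compute V/Q:
V/Q = 397.2 / 26.1 = 15.2183908
Raise to the power 0.8:
(V/Q)^0.8 = 15.2183908^0.8 = 8.828663942
Multiply by A:
X50 = 10.6 * 8.828663942
= 93.5838 cm

93.5838 cm


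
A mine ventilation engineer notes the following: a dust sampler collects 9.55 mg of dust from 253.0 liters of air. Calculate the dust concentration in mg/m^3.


Convert liters to m^3: 1 m^3 = 1000 L
Concentration = mass / volume * 1000
= 9.55 / 253.0 * 1000
= 0.03774703557 * 1000
= 37.747 mg/m^3

37.747 mg/m^3


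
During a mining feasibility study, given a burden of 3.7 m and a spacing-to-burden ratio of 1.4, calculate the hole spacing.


5.18 m

Spacing = burden * ratio
= 3.7 * 1.4
= 5.18 m


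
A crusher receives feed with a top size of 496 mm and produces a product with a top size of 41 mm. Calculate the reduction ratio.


12.0976

Reduction ratio = feed size / product size
= 496 / 41
= 12.0976


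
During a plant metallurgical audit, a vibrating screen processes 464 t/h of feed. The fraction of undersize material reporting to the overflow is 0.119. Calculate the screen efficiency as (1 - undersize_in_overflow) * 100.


88.1%

Screen efficiency = (1 - fraction of undersize in overflow) * 100
= (1 - 0.119) * 100
= 0.881 * 100
= 88.1%


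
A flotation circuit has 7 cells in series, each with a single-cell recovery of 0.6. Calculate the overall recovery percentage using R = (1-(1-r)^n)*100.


Complement of single-cell recovery:
1 - r = 1 - 0.6 = 0.4
Raise to power n:
(1 - r)^7 = 0.4^7 = 0.0016384
Overall recovery:
R = (1 - 0.0016384) * 100
= 99.8362%

99.8362%


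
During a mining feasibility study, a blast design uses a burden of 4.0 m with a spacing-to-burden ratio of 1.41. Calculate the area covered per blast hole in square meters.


First, find the spacing:
Spacing = burden * ratio = 4.0 * 1.41
= 5.64 m
Then, calculate the area:
Area = burden * spacing = 4.0 * 5.64
= 22.56 m^2

22.56 m^2


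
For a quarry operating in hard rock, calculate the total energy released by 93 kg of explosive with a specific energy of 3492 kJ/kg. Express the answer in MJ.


Energy = mass * specific_energy / 1000
= 93 * 3492 / 1000
= 324756 / 1000
= 324.756 MJ

324.756 MJ


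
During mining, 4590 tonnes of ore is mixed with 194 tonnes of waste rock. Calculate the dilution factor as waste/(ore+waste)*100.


Total material = ore + waste
= 4590 + 194 = 4784 tonnes
Dilution = waste / total * 100
= 194 / 4784 * 100
= 0.04055183946 * 100
= 4.0552%

4.0552%


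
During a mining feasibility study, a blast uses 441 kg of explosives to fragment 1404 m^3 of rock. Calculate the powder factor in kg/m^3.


Powder factor = explosive mass / rock volume
= 441 / 1404
= 0.3141 kg/m^3

0.3141 kg/m^3


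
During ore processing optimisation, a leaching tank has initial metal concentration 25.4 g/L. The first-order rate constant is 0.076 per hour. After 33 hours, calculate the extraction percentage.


91.8569%

Compute the exponent:
-k * t = -0.076 * 33 = -2.508
Remaining concentration:
C = 25.4 * exp(-2.508)
= 25.4 * 0.08143093836
= 2.068345834 g/L
Extracted = 25.4 - 2.068345834 = 23.33165417 g/L
Extraction % = 23.33165417 / 25.4 * 100
= 91.8569%


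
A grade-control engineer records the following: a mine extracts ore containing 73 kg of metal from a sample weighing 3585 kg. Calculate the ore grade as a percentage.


2.0363%

Ore grade = (metal mass / ore mass) * 100
= (73 / 3585) * 100
= 0.02036262204 * 100
= 2.0363%


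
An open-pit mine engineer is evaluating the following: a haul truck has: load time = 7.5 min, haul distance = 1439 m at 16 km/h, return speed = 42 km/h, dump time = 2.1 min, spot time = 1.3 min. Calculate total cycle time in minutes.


18.352 min

Convert haul speed to m/min: 16 * 1000/60 = 266.6666667 m/min
Haul time = 1439 / 266.6666667 = 5.39625 min
Convert return speed to m/min: 42 * 1000/60 = 700 m/min
Return time = 1439 / 700 = 2.055714286 min
Total cycle time:
= 7.5 + 5.39625 + 2.1 + 2.055714286 + 1.3
= 18.352 min


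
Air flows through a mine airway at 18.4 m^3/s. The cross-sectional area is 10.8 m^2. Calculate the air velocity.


1.7037 m/s

Velocity = flow rate / cross-sectional area
= 18.4 / 10.8
= 1.7037 m/s


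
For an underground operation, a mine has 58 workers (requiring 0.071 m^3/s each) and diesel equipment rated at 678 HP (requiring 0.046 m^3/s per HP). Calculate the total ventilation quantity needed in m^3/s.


35.306 m^3/s

Airflow for workers:
Q_people = 58 * 0.071 = 4.118 m^3/s
Airflow for diesel equipment:
Q_diesel = 678 * 0.046 = 31.188 m^3/s
Total ventilation:
Q_total = 4.118 + 31.188
= 35.306 m^3/s


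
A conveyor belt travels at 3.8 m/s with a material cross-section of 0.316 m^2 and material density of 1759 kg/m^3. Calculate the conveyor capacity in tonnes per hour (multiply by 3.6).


7603.9459 t/h

Volumetric flow = speed * area
= 3.8 * 0.316 = 1.2008 m^3/s
Mass flow = volumetric * density
= 1.2008 * 1759 = 2112.2072 kg/s
Convert to t/h: multiply by 3.6
Capacity = 2112.2072 * 3.6
= 7603.9459 t/h


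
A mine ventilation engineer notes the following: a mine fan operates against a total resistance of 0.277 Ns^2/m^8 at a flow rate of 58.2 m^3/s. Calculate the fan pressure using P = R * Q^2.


938.2655 Pa

Compute Q^2:
Q^2 = 58.2^2 = 3387.24
Compute pressure:
P = R * Q^2 = 0.277 * 3387.24
= 938.2655 Pa


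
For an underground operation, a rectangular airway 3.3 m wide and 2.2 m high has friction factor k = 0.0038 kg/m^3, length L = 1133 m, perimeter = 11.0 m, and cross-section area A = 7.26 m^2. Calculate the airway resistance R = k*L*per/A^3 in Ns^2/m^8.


Compute the numerator:
k * L * per = 0.0038 * 1133 * 11.0
= 47.3594
Compute the denominator:
A^3 = 7.26^3 = 382.657176
Resistance:
R = 47.3594 / 382.657176
= 0.1238 Ns^2/m^8

0.1238 Ns^2/m^8


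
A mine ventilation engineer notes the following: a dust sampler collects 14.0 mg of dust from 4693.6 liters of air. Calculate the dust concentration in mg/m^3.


2.9828 mg/m^3

Convert liters to m^3: 1 m^3 = 1000 L
Concentration = mass / volume * 1000
= 14.0 / 4693.6 * 1000
= 0.002982785069 * 1000
= 2.9828 mg/m^3


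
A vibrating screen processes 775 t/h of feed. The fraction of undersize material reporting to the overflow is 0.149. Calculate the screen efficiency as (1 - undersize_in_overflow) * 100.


85.1%

Screen efficiency = (1 - fraction of undersize in overflow) * 100
= (1 - 0.149) * 100
= 0.851 * 100
= 85.1%


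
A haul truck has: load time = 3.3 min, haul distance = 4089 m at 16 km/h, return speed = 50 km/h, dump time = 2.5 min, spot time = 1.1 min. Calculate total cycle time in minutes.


27.1406 min

Convert haul speed to m/min: 16 * 1000/60 = 266.6666667 m/min
Haul time = 4089 / 266.6666667 = 15.33375 min
Convert return speed to m/min: 50 * 1000/60 = 833.3333333 m/min
Return time = 4089 / 833.3333333 = 4.9068 min
Total cycle time:
= 3.3 + 15.33375 + 2.5 + 4.9068 + 1.1
= 27.1406 min


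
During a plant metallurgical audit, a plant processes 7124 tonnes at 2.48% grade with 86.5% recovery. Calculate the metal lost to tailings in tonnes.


Total metal in feed:
= 7124 * 2.48 / 100 = 176.6752 tonnes
Metal recovered:
= 176.6752 * 86.5 / 100 = 152.824048 tonnes
Metal lost to tailings:
= 176.6752 - 152.824048
= 23.8512 tonnes

23.8512 tonnes


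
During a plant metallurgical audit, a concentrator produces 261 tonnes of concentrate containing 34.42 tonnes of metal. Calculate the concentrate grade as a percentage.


13.1877%

Grade = (metal in concentrate / concentrate mass) * 100
= (34.42 / 261) * 100
= 0.1318773946 * 100
= 13.1877%


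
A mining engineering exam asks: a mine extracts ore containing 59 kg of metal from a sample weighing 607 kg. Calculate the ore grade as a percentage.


9.7199%

Ore grade = (metal mass / ore mass) * 100
= (59 / 607) * 100
= 0.09719934102 * 100
= 9.7199%


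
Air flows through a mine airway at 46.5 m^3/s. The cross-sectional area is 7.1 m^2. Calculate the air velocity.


Velocity = flow rate / cross-sectional area
= 46.5 / 7.1
= 6.5493 m/s

6.5493 m/s


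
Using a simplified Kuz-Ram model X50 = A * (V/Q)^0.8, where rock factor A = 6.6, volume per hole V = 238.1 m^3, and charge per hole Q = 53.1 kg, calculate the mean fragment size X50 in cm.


Compute V/Q:
V/Q = 238.1 / 53.1 = 4.483992467
Raise to the power 0.8:
(V/Q)^0.8 = 4.483992467^0.8 = 3.321481971
Multiply by A:
X50 = 6.6 * 3.321481971
= 21.9218 cm

21.9218 cm


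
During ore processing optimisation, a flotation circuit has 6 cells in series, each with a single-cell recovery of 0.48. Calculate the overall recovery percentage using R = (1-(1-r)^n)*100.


98.0229%

Complement of single-cell recovery:
1 - r = 1 - 0.48 = 0.52
Raise to power n:
(1 - r)^6 = 0.52^6 = 0.01977060966
Overall recovery:
R = (1 - 0.01977060966) * 100
= 98.0229%


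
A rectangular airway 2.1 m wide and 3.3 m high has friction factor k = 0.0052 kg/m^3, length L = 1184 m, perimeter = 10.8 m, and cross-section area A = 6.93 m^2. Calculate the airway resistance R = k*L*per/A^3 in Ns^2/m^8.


0.1998 Ns^2/m^8

Compute the numerator:
k * L * per = 0.0052 * 1184 * 10.8
= 66.49344
Compute the denominator:
A^3 = 6.93^3 = 332.812557
Resistance:
R = 66.49344 / 332.812557
= 0.1998 Ns^2/m^8


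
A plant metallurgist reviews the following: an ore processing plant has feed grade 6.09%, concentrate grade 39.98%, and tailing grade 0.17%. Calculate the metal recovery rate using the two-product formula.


97.6236%

Using the two-product formula:
R = 100 * c * (f - t) / (f * (c - t))
Numerator = 100 * 39.98 * (6.09 - 0.17)
= 100 * 39.98 * 5.92
= 23668.16
Denominator = 6.09 * (39.98 - 0.17)
= 6.09 * 39.81
= 242.4429
R = 23668.16 / 242.4429
= 97.6236%


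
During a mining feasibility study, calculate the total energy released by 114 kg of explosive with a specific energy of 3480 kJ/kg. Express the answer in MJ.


Energy = mass * specific_energy / 1000
= 114 * 3480 / 1000
= 396720 / 1000
= 396.72 MJ

396.72 MJ


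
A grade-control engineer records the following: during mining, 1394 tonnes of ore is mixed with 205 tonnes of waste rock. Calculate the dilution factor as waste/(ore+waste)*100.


Total material = ore + waste
= 1394 + 205 = 1599 tonnes
Dilution = waste / total * 100
= 205 / 1599 * 100
= 0.1282051282 * 100
= 12.8205%

12.8205%


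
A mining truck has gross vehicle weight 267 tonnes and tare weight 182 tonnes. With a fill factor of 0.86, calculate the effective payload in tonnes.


Maximum payload = gross - tare
= 267 - 182 = 85 tonnes
Effective payload = max payload * fill factor
= 85 * 0.86
= 73.1 tonnes

73.1 tonnes


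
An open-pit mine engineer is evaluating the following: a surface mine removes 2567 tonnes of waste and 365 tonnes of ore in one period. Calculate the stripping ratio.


7.0329

Stripping ratio = waste tonnage / ore tonnage
= 2567 / 365
= 7.0329


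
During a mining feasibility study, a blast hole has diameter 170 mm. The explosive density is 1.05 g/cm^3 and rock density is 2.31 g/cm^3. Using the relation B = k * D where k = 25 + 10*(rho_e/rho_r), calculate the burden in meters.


First, compute k:
rho_e / rho_r = 1.05 / 2.31 = 0.4545454545
k = 25 + 10 * 0.4545454545 = 29.54545455
Then, compute burden:
B = k * D / 1000 = 29.54545455 * 170 / 1000
= 5022.727273 / 1000
= 5.0227 m

5.0227 m


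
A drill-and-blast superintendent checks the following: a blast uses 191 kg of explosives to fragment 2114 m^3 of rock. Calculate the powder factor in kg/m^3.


0.0904 kg/m^3

Powder factor = explosive mass / rock volume
= 191 / 2114
= 0.0904 kg/m^3


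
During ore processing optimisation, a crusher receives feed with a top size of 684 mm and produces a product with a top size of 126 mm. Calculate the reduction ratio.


Reduction ratio = feed size / product size
= 684 / 126
= 5.4286

5.4286


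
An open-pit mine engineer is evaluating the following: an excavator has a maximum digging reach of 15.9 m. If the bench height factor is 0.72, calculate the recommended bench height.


11.448 m

Bench height = reach * factor
= 15.9 * 0.72
= 11.448 m


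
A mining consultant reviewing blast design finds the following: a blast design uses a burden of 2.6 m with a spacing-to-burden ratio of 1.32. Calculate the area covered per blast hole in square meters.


First, find the spacing:
Spacing = burden * ratio = 2.6 * 1.32
= 3.432 m
Then, calculate the area:
Area = burden * spacing = 2.6 * 3.432
= 8.9232 m^2

8.9232 m^2


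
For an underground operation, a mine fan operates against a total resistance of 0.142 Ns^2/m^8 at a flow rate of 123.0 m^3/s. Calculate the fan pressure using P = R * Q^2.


Compute Q^2:
Q^2 = 123.0^2 = 15129.0
Compute pressure:
P = R * Q^2 = 0.142 * 15129.0
= 2148.318 Pa

2148.318 Pa


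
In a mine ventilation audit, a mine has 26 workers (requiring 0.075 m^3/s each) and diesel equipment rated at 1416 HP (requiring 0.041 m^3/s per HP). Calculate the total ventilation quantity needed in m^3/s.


Airflow for workers:
Q_people = 26 * 0.075 = 1.95 m^3/s
Airflow for diesel equipment:
Q_diesel = 1416 * 0.041 = 58.056 m^3/s
Total ventilation:
Q_total = 1.95 + 58.056
= 60.006 m^3/s

60.006 m^3/s


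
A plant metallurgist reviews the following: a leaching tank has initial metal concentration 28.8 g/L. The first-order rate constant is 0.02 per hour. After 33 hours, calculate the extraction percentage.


48.3149%

Compute the exponent:
-k * t = -0.02 * 33 = -0.66
Remaining concentration:
C = 28.8 * exp(-0.66)
= 28.8 * 0.5168513345
= 14.88531843 g/L
Extracted = 28.8 - 14.88531843 = 13.91468157 g/L
Extraction % = 13.91468157 / 28.8 * 100
= 48.3149%


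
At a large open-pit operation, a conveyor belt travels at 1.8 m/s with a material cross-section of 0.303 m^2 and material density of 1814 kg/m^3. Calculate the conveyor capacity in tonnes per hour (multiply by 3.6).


Volumetric flow = speed * area
= 1.8 * 0.303 = 0.5454 m^3/s
Mass flow = volumetric * density
= 0.5454 * 1814 = 989.3556 kg/s
Convert to t/h: multiply by 3.6
Capacity = 989.3556 * 3.6
= 3561.6802 t/h

3561.6802 t/h


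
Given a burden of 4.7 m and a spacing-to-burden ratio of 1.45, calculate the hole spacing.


Spacing = burden * ratio
= 4.7 * 1.45
= 6.815 m

6.815 m


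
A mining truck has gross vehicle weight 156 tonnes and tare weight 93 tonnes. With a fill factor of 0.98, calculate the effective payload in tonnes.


61.74 tonnes

Maximum payload = gross - tare
= 156 - 93 = 63 tonnes
Effective payload = max payload * fill factor
= 63 * 0.98
= 61.74 tonnes


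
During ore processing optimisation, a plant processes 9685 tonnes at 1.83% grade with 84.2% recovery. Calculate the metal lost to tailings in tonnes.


28.0032 tonnes

Total metal in feed:
= 9685 * 1.83 / 100 = 177.2355 tonnes
Metal recovered:
= 177.2355 * 84.2 / 100 = 149.232291 tonnes
Metal lost to tailings:
= 177.2355 - 149.232291
= 28.0032 tonnes


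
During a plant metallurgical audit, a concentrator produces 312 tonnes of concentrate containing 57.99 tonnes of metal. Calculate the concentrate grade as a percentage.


Grade = (metal in concentrate / concentrate mass) * 100
= (57.99 / 312) * 100
= 0.1858653846 * 100
= 18.5865%

18.5865%


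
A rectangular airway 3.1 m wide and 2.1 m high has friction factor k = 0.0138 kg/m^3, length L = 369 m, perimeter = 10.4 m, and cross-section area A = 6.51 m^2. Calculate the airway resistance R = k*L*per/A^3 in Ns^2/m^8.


0.192 Ns^2/m^8

Compute the numerator:
k * L * per = 0.0138 * 369 * 10.4
= 52.95888
Compute the denominator:
A^3 = 6.51^3 = 275.894451
Resistance:
R = 52.95888 / 275.894451
= 0.192 Ns^2/m^8


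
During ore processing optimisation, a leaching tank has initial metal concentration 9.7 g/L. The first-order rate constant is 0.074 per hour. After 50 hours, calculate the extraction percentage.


97.5276%

Compute the exponent:
-k * t = -0.074 * 50 = -3.7
Remaining concentration:
C = 9.7 * exp(-3.7)
= 9.7 * 0.02472352647
= 0.2398182068 g/L
Extracted = 9.7 - 0.2398182068 = 9.460181793 g/L
Extraction % = 9.460181793 / 9.7 * 100
= 97.5276%


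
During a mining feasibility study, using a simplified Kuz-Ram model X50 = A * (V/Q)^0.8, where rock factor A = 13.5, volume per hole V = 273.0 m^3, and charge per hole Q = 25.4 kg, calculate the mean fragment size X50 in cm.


90.2395 cm

Compute V/Q:
V/Q = 273.0 / 25.4 = 10.7480315
Raise to the power 0.8:
(V/Q)^0.8 = 10.7480315^0.8 = 6.684410986
Multiply by A:
X50 = 13.5 * 6.684410986
= 90.2395 cm


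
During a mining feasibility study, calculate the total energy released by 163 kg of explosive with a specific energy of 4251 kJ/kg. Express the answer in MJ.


Energy = mass * specific_energy / 1000
= 163 * 4251 / 1000
= 692913 / 1000
= 692.913 MJ

692.913 MJ


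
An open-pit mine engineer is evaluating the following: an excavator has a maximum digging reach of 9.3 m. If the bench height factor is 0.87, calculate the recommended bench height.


8.091 m

Bench height = reach * factor
= 9.3 * 0.87
= 8.091 m


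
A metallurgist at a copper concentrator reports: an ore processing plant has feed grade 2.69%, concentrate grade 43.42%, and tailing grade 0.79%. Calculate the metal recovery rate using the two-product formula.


71.9409%

Using the two-product formula:
R = 100 * c * (f - t) / (f * (c - t))
Numerator = 100 * 43.42 * (2.69 - 0.79)
= 100 * 43.42 * 1.9
= 8249.8
Denominator = 2.69 * (43.42 - 0.79)
= 2.69 * 42.63
= 114.6747
R = 8249.8 / 114.6747
= 71.9409%


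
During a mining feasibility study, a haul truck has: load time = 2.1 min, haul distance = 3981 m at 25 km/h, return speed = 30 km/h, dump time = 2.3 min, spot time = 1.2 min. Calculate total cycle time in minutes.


Convert haul speed to m/min: 25 * 1000/60 = 416.6666667 m/min
Haul time = 3981 / 416.6666667 = 9.5544 min
Convert return speed to m/min: 30 * 1000/60 = 500 m/min
Return time = 3981 / 500 = 7.962 min
Total cycle time:
= 2.1 + 9.5544 + 2.3 + 7.962 + 1.2
= 23.1164 min

23.1164 min


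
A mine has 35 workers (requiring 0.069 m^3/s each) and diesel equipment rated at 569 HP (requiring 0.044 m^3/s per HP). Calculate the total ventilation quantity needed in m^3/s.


Airflow for workers:
Q_people = 35 * 0.069 = 2.415 m^3/s
Airflow for diesel equipment:
Q_diesel = 569 * 0.044 = 25.036 m^3/s
Total ventilation:
Q_total = 2.415 + 25.036
= 27.451 m^3/s

27.451 m^3/s


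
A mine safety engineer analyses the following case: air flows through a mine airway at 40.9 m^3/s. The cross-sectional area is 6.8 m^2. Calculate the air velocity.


6.0147 m/s

Velocity = flow rate / cross-sectional area
= 40.9 / 6.8
= 6.0147 m/s


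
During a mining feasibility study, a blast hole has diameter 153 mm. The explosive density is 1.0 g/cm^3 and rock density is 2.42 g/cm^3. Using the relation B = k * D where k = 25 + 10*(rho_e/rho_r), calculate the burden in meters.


First, compute k:
rho_e / rho_r = 1.0 / 2.42 = 0.4132231405
k = 25 + 10 * 0.4132231405 = 29.1322314
Then, compute burden:
B = k * D / 1000 = 29.1322314 * 153 / 1000
= 4457.231405 / 1000
= 4.4572 m

4.4572 m


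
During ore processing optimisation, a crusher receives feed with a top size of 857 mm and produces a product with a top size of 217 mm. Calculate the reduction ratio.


3.9493

Reduction ratio = feed size / product size
= 857 / 217
= 3.9493


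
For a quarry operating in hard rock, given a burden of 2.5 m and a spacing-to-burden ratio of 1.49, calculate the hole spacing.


3.725 m

Spacing = burden * ratio
= 2.5 * 1.49
= 3.725 m


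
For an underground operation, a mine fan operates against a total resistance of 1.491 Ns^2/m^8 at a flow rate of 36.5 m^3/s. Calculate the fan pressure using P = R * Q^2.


1986.3848 Pa

Compute Q^2:
Q^2 = 36.5^2 = 1332.25
Compute pressure:
P = R * Q^2 = 1.491 * 1332.25
= 1986.3848 Pa


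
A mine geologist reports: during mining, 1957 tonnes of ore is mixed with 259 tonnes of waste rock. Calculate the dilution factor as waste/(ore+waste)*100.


11.6877%

Total material = ore + waste
= 1957 + 259 = 2216 tonnes
Dilution = waste / total * 100
= 259 / 2216 * 100
= 0.1168772563 * 100
= 11.6877%


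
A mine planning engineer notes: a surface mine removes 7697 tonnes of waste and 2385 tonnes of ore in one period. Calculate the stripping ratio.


3.2273

Stripping ratio = waste tonnage / ore tonnage
= 7697 / 2385
= 3.2273


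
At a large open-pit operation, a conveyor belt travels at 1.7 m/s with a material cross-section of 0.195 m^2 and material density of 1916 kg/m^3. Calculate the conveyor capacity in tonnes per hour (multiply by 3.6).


2286.5544 t/h

Volumetric flow = speed * area
= 1.7 * 0.195 = 0.3315 m^3/s
Mass flow = volumetric * density
= 0.3315 * 1916 = 635.154 kg/s
Convert to t/h: multiply by 3.6
Capacity = 635.154 * 3.6
= 2286.5544 t/h


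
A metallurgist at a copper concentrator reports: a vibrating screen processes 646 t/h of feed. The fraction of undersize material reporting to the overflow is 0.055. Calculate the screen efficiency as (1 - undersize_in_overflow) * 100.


Screen efficiency = (1 - fraction of undersize in overflow) * 100
= (1 - 0.055) * 100
= 0.945 * 100
= 94.5%

94.5%


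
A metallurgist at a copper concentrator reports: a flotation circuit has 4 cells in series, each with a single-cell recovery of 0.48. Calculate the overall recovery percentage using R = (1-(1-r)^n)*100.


Complement of single-cell recovery:
1 - r = 1 - 0.48 = 0.52
Raise to power n:
(1 - r)^4 = 0.52^4 = 0.07311616
Overall recovery:
R = (1 - 0.07311616) * 100
= 92.6884%

92.6884%


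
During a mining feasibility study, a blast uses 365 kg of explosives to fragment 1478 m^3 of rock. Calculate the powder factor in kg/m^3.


0.247 kg/m^3

Powder factor = explosive mass / rock volume
= 365 / 1478
= 0.247 kg/m^3


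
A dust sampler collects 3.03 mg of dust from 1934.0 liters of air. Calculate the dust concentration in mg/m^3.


1.5667 mg/m^3

Convert liters to m^3: 1 m^3 = 1000 L
Concentration = mass / volume * 1000
= 3.03 / 1934.0 * 1000
= 0.001566701138 * 1000
= 1.5667 mg/m^3


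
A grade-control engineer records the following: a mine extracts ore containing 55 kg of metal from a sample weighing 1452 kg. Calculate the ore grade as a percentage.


Ore grade = (metal mass / ore mass) * 100
= (55 / 1452) * 100
= 0.03787878788 * 100
= 3.7879%

3.7879%


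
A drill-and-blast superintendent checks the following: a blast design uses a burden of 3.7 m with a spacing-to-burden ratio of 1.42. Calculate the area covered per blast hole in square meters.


First, find the spacing:
Spacing = burden * ratio = 3.7 * 1.42
= 5.254 m
Then, calculate the area:
Area = burden * spacing = 3.7 * 5.254
= 19.4398 m^2

19.4398 m^2


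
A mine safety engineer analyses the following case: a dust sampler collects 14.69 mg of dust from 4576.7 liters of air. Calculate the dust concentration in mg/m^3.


3.2097 mg/m^3

Convert liters to m^3: 1 m^3 = 1000 L
Concentration = mass / volume * 1000
= 14.69 / 4576.7 * 1000
= 0.003209736273 * 1000
= 3.2097 mg/m^3


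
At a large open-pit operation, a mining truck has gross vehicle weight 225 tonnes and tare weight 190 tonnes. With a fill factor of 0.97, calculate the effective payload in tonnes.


Maximum payload = gross - tare
= 225 - 190 = 35 tonnes
Effective payload = max payload * fill factor
= 35 * 0.97
= 33.95 tonnes

33.95 tonnes


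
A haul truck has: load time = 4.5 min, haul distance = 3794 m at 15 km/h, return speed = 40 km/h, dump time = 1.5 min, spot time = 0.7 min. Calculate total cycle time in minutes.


Convert haul speed to m/min: 15 * 1000/60 = 250 m/min
Haul time = 3794 / 250 = 15.176 min
Convert return speed to m/min: 40 * 1000/60 = 666.6666667 m/min
Return time = 3794 / 666.6666667 = 5.691 min
Total cycle time:
= 4.5 + 15.176 + 1.5 + 5.691 + 0.7
= 27.567 min

27.567 min


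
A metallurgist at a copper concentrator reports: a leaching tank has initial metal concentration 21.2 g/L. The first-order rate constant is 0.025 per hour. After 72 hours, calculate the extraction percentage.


83.4701%

Compute the exponent:
-k * t = -0.025 * 72 = -1.8
Remaining concentration:
C = 21.2 * exp(-1.8)
= 21.2 * 0.1652988882
= 3.50433643 g/L
Extracted = 21.2 - 3.50433643 = 17.69566357 g/L
Extraction % = 17.69566357 / 21.2 * 100
= 83.4701%


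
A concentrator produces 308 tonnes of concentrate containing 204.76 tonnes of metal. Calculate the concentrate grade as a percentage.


Grade = (metal in concentrate / concentrate mass) * 100
= (204.76 / 308) * 100
= 0.6648051948 * 100
= 66.4805%

66.4805%


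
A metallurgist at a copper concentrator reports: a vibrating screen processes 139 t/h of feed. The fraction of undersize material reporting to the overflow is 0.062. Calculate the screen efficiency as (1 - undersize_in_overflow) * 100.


93.8%

Screen efficiency = (1 - fraction of undersize in overflow) * 100
= (1 - 0.062) * 100
= 0.938 * 100
= 93.8%


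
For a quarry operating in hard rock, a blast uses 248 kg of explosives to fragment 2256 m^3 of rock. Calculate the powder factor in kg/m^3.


Powder factor = explosive mass / rock volume
= 248 / 2256
= 0.1099 kg/m^3

0.1099 kg/m^3


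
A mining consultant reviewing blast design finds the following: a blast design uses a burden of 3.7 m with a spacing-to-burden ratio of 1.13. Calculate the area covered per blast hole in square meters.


15.4697 m^2

First, find the spacing:
Spacing = burden * ratio = 3.7 * 1.13
= 4.181 m
Then, calculate the area:
Area = burden * spacing = 3.7 * 4.181
= 15.4697 m^2


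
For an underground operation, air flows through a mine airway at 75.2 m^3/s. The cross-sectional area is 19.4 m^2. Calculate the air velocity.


Velocity = flow rate / cross-sectional area
= 75.2 / 19.4
= 3.8763 m/s

3.8763 m/s


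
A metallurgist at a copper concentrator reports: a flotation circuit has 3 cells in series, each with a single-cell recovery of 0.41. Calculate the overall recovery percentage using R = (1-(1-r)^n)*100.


79.4621%

Complement of single-cell recovery:
1 - r = 1 - 0.41 = 0.59
Raise to power n:
(1 - r)^3 = 0.59^3 = 0.205379
Overall recovery:
R = (1 - 0.205379) * 100
= 79.4621%


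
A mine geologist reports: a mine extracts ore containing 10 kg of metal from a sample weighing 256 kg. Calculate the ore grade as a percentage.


3.9063%

Ore grade = (metal mass / ore mass) * 100
= (10 / 256) * 100
= 0.0390625 * 100
= 3.9063%


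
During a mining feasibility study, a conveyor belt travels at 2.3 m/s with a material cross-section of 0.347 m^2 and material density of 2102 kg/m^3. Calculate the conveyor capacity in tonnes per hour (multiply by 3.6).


Volumetric flow = speed * area
= 2.3 * 0.347 = 0.7981 m^3/s
Mass flow = volumetric * density
= 0.7981 * 2102 = 1677.6062 kg/s
Convert to t/h: multiply by 3.6
Capacity = 1677.6062 * 3.6
= 6039.3823 t/h

6039.3823 t/h


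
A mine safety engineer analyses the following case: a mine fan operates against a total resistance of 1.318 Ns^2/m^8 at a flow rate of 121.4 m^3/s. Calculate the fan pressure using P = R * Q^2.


Compute Q^2:
Q^2 = 121.4^2 = 14737.96
Compute pressure:
P = R * Q^2 = 1.318 * 14737.96
= 19424.6313 Pa

19424.6313 Pa


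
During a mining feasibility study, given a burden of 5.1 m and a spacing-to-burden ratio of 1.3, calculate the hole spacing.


Spacing = burden * ratio
= 5.1 * 1.3
= 6.63 m

6.63 m


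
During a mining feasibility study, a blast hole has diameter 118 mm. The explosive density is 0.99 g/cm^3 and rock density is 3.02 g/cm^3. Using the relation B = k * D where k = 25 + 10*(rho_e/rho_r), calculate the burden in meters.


3.3368 m

First, compute k:
rho_e / rho_r = 0.99 / 3.02 = 0.3278145695
k = 25 + 10 * 0.3278145695 = 28.2781457
Then, compute burden:
B = k * D / 1000 = 28.2781457 * 118 / 1000
= 3336.821192 / 1000
= 3.3368 m


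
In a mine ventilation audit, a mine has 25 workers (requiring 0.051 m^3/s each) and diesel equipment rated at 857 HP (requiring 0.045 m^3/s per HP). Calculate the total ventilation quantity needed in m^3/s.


39.84 m^3/s

Airflow for workers:
Q_people = 25 * 0.051 = 1.275 m^3/s
Airflow for diesel equipment:
Q_diesel = 857 * 0.045 = 38.565 m^3/s
Total ventilation:
Q_total = 1.275 + 38.565
= 39.84 m^3/s


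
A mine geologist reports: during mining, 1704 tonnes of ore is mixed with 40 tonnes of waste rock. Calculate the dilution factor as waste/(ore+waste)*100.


Total material = ore + waste
= 1704 + 40 = 1744 tonnes
Dilution = waste / total * 100
= 40 / 1744 * 100
= 0.02293577982 * 100
= 2.2936%

2.2936%


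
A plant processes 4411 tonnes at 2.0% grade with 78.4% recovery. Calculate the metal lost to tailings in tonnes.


Total metal in feed:
= 4411 * 2.0 / 100 = 88.22 tonnes
Metal recovered:
= 88.22 * 78.4 / 100 = 69.16448 tonnes
Metal lost to tailings:
= 88.22 - 69.16448
= 19.0555 tonnes

19.0555 tonnes


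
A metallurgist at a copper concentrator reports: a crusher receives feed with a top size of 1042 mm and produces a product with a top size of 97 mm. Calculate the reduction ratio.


10.7423

Reduction ratio = feed size / product size
= 1042 / 97
= 10.7423


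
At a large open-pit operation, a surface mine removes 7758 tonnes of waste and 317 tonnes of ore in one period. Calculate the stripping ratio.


24.4732

Stripping ratio = waste tonnage / ore tonnage
= 7758 / 317
= 24.4732


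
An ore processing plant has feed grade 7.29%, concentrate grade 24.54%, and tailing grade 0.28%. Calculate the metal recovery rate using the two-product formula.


Using the two-product formula:
R = 100 * c * (f - t) / (f * (c - t))
Numerator = 100 * 24.54 * (7.29 - 0.28)
= 100 * 24.54 * 7.01
= 17202.54
Denominator = 7.29 * (24.54 - 0.28)
= 7.29 * 24.26
= 176.8554
R = 17202.54 / 176.8554
= 97.269%

97.269%


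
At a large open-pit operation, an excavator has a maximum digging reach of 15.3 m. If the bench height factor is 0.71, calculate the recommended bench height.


Bench height = reach * factor
= 15.3 * 0.71
= 10.863 m

10.863 m


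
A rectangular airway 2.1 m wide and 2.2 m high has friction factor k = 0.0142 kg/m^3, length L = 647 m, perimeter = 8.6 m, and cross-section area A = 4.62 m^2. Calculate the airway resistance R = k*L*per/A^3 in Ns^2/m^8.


Compute the numerator:
k * L * per = 0.0142 * 647 * 8.6
= 79.01164
Compute the denominator:
A^3 = 4.62^3 = 98.611128
Resistance:
R = 79.01164 / 98.611128
= 0.8012 Ns^2/m^8

0.8012 Ns^2/m^8


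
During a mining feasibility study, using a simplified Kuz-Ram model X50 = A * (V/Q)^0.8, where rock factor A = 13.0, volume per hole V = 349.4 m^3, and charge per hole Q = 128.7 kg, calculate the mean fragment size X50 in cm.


Compute V/Q:
V/Q = 349.4 / 128.7 = 2.714840715
Raise to the power 0.8:
(V/Q)^0.8 = 2.714840715^0.8 = 2.223286767
Multiply by A:
X50 = 13.0 * 2.223286767
= 28.9027 cm

28.9027 cm


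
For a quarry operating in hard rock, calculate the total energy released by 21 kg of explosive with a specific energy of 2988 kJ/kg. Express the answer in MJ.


62.748 MJ

Energy = mass * specific_energy / 1000
= 21 * 2988 / 1000
= 62748 / 1000
= 62.748 MJ


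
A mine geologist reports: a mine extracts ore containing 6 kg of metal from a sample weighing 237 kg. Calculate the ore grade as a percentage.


Ore grade = (metal mass / ore mass) * 100
= (6 / 237) * 100
= 0.0253164557 * 100
= 2.5316%

2.5316%


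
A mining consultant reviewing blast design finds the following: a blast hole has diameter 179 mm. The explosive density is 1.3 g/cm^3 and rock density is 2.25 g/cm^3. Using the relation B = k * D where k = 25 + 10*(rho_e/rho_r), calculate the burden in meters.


5.5092 m

First, compute k:
rho_e / rho_r = 1.3 / 2.25 = 0.5777777778
k = 25 + 10 * 0.5777777778 = 30.77777778
Then, compute burden:
B = k * D / 1000 = 30.77777778 * 179 / 1000
= 5509.222222 / 1000
= 5.5092 m


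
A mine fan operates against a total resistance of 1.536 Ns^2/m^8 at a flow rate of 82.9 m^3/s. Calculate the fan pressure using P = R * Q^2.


Compute Q^2:
Q^2 = 82.9^2 = 6872.41
Compute pressure:
P = R * Q^2 = 1.536 * 6872.41
= 10556.0218 Pa

10556.0218 Pa


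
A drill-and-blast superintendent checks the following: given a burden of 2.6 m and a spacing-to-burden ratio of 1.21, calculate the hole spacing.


3.146 m

Spacing = burden * ratio
= 2.6 * 1.21
= 3.146 m


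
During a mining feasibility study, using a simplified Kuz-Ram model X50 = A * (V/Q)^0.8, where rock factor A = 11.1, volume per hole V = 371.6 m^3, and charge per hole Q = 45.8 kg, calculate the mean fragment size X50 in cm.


59.2504 cm

Compute V/Q:
V/Q = 371.6 / 45.8 = 8.113537118
Raise to the power 0.8:
(V/Q)^0.8 = 8.113537118^0.8 = 5.337872325
Multiply by A:
X50 = 11.1 * 5.337872325
= 59.2504 cm


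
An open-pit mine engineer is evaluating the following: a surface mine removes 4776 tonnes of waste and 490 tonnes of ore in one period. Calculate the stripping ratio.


Stripping ratio = waste tonnage / ore tonnage
= 4776 / 490
= 9.7469

9.7469


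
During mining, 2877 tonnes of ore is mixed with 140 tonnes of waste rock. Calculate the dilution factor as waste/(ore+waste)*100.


4.6404%

Total material = ore + waste
= 2877 + 140 = 3017 tonnes
Dilution = waste / total * 100
= 140 / 3017 * 100
= 0.0464037123 * 100
= 4.6404%


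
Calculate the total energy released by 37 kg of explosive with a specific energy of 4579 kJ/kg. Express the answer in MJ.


Energy = mass * specific_energy / 1000
= 37 * 4579 / 1000
= 169423 / 1000
= 169.423 MJ

169.423 MJ


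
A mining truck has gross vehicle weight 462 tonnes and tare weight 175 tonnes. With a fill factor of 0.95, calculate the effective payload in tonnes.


272.65 tonnes

Maximum payload = gross - tare
= 462 - 175 = 287 tonnes
Effective payload = max payload * fill factor
= 287 * 0.95
= 272.65 tonnes


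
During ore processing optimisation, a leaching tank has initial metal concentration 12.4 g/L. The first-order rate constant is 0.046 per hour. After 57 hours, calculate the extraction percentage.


92.7343%

Compute the exponent:
-k * t = -0.046 * 57 = -2.622
Remaining concentration:
C = 12.4 * exp(-2.622)
= 12.4 * 0.07265740261
= 0.9009517924 g/L
Extracted = 12.4 - 0.9009517924 = 11.49904821 g/L
Extraction % = 11.49904821 / 12.4 * 100
= 92.7343%


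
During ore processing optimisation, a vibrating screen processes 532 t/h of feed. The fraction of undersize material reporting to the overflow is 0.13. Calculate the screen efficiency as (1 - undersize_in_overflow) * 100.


87.0%

Screen efficiency = (1 - fraction of undersize in overflow) * 100
= (1 - 0.13) * 100
= 0.87 * 100
= 87.0%


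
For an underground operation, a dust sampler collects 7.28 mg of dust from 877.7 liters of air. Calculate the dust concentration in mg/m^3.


8.2944 mg/m^3

Convert liters to m^3: 1 m^3 = 1000 L
Concentration = mass / volume * 1000
= 7.28 / 877.7 * 1000
= 0.008294405833 * 1000
= 8.2944 mg/m^3


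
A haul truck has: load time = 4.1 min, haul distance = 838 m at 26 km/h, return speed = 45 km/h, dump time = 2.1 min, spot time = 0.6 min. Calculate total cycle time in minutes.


Convert haul speed to m/min: 26 * 1000/60 = 433.3333333 m/min
Haul time = 838 / 433.3333333 = 1.933846154 min
Convert return speed to m/min: 45 * 1000/60 = 750 m/min
Return time = 838 / 750 = 1.117333333 min
Total cycle time:
= 4.1 + 1.933846154 + 2.1 + 1.117333333 + 0.6
= 9.8512 min

9.8512 min


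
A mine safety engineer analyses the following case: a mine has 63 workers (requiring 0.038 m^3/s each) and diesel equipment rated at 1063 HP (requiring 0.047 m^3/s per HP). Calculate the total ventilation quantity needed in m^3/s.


52.355 m^3/s

Airflow for workers:
Q_people = 63 * 0.038 = 2.394 m^3/s
Airflow for diesel equipment:
Q_diesel = 1063 * 0.047 = 49.961 m^3/s
Total ventilation:
Q_total = 2.394 + 49.961
= 52.355 m^3/s


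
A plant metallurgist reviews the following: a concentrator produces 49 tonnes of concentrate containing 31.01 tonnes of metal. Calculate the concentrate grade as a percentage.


63.2857%

Grade = (metal in concentrate / concentrate mass) * 100
= (31.01 / 49) * 100
= 0.6328571429 * 100
= 63.2857%


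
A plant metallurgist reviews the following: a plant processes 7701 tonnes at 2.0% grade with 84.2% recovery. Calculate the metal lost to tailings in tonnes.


24.3352 tonnes

Total metal in feed:
= 7701 * 2.0 / 100 = 154.02 tonnes
Metal recovered:
= 154.02 * 84.2 / 100 = 129.68484 tonnes
Metal lost to tailings:
= 154.02 - 129.68484
= 24.3352 tonnes


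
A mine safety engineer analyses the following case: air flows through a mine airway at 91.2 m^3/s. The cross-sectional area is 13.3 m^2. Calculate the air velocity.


Velocity = flow rate / cross-sectional area
= 91.2 / 13.3
= 6.8571 m/s

6.8571 m/s
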